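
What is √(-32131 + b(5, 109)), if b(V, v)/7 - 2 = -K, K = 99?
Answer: I*√32810 ≈ 181.14*I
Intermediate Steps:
b(V, v) = -679 (b(V, v) = 14 + 7*(-1*99) = 14 + 7*(-99) = 14 - 693 = -679)
√(-32131 + b(5, 109)) = √(-32131 - 679) = √(-32810) = I*√32810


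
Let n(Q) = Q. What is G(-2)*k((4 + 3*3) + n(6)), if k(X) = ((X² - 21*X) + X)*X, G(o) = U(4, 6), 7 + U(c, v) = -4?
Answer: 3971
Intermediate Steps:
U(c, v) = -11 (U(c, v) = -7 - 4 = -11)
G(o) = -11
k(X) = X*(X² - 20*X) (k(X) = (X² - 20*X)*X = X*(X² - 20*X))
G(-2)*k((4 + 3*3) + n(6)) = -11*((4 + 3*3) + 6)²*(-20 + ((4 + 3*3) + 6)) = -11*((4 + 9) + 6)²*(-20 + ((4 + 9) + 6)) = -11*(13 + 6)²*(-20 + (13 + 6)) = -11*19²*(-20 + 19) = -3971*(-1) = -11*(-361) = 3971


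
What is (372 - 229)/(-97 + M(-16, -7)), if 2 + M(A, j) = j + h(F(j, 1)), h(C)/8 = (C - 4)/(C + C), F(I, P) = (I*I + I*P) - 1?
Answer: -5863/4198 ≈ -1.3966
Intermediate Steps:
F(I, P) = -1 + I² + I*P (F(I, P) = (I² + I*P) - 1 = -1 + I² + I*P)
h(C) = 4*(-4 + C)/C (h(C) = 8*((C - 4)/(C + C)) = 8*((-4 + C)/((2*C))) = 8*((-4 + C)*(1/(2*C))) = 8*((-4 + C)/(2*C)) = 4*(-4 + C)/C)
M(A, j) = 2 + j - 16/(-1 + j + j²) (M(A, j) = -2 + (j + (4 - 16/(-1 + j² + j*1))) = -2 + (j + (4 - 16/(-1 + j² + j))) = -2 + (j + (4 - 16/(-1 + j + j²))) = -2 + (4 + j - 16/(-1 + j + j²)) = 2 + j - 16/(-1 + j + j²))
(372 - 229)/(-97 + M(-16, -7)) = (372 - 229)/(-97 + (-16 + (2 - 7)*(-1 - 7 + (-7)²))/(-1 - 7 + (-7)²)) = 143/(-97 + (-16 - 5*(-1 - 7 + 49))/(-1 - 7 + 49)) = 143/(-97 + (-16 - 5*41)/41) = 143/(-97 + (-16 - 205)/41) = 143/(-97 + (1/41)*(-221)) = 143/(-97 - 221/41) = 143/(-4198/41) = 143*(-41/4198) = -5863/4198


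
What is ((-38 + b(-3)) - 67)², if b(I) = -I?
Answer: 10404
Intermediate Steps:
((-38 + b(-3)) - 67)² = ((-38 - 1*(-3)) - 67)² = ((-38 + 3) - 67)² = (-35 - 67)² = (-102)² = 10404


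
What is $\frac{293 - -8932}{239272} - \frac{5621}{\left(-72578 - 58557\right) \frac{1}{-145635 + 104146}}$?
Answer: $- \frac{55799334200593}{31376933720} \approx -1778.4$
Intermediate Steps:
$\frac{293 - -8932}{239272} - \frac{5621}{\left(-72578 - 58557\right) \frac{1}{-145635 + 104146}} = \left(293 + 8932\right) \frac{1}{239272} - \frac{5621}{\left(-131135\right) \frac{1}{-41489}} = 9225 \cdot \frac{1}{239272} - \frac{5621}{\left(-131135\right) \left(- \frac{1}{41489}\right)} = \frac{9225}{239272} - \frac{5621}{\frac{131135}{41489}} = \frac{9225}{239272} - \frac{233209669}{131135} = - \frac{55799334200593}{31376933720}$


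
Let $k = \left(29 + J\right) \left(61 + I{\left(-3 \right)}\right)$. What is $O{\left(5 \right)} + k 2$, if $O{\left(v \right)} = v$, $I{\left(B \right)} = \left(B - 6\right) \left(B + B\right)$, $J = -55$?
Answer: $-5975$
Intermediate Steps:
$I{\left(B \right)} = 2 B \left(-6 + B\right)$ ($I{\left(B \right)} = \left(-6 + B\right) 2 B = 2 B \left(-6 + B\right)$)
$k = -2990$ ($k = \left(29 - 55\right) \left(61 + 2 \left(-3\right) \left(-6 - 3\right)\right) = - 26 \left(61 + 2 \left(-3\right) \left(-9\right)\right) = - 26 \left(61 + 54\right) = \left(-26\right) 115 = -2990$)
$O{\left(5 \right)} + k 2 = 5 - 5980 = -5975$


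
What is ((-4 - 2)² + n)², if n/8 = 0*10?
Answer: 1296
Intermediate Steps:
n = 0 (n = 8*(0*10) = 8*0 = 0)
((-4 - 2)² + n)² = ((-4 - 2)² + 0)² = ((-6)² + 0)² = (36 + 0)² = 36² = 1296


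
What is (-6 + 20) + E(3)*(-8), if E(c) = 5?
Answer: -26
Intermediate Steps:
(-6 + 20) + E(3)*(-8) = (-6 + 20) + 5*(-8) = 14 - 40 = -26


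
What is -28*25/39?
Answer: -700/39 ≈ -17.949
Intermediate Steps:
-28*25/39 = -700*1/39 = -700/39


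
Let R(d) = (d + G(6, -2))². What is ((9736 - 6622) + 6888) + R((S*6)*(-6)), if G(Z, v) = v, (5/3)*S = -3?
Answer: 348646/25 ≈ 13946.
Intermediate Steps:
S = -9/5 (S = (⅗)*(-3) = -9/5 ≈ -1.8000)
R(d) = (-2 + d)² (R(d) = (d - 2)² = (-2 + d)²)
((9736 - 6622) + 6888) + R((S*6)*(-6)) = ((9736 - 6622) + 6888) + (-2 - 9/5*6*(-6))² = (3114 + 6888) + (-2 - 54/5*(-6))² = 10002 + (-2 + 324/5)² = 10002 + (314/5)² = 10002 + 98596/25 = 348646/25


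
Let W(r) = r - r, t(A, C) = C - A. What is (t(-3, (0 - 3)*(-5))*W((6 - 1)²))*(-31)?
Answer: 0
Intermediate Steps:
W(r) = 0
(t(-3, (0 - 3)*(-5))*W((6 - 1)²))*(-31) = (((0 - 3)*(-5) - 1*(-3))*0)*(-31) = ((-3*(-5) + 3)*0)*(-31) = ((15 + 3)*0)*(-31) = (18*0)*(-31) = 0*(-31) = 0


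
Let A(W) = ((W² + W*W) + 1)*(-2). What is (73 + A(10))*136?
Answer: -44744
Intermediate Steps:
A(W) = -2 - 4*W² (A(W) = ((W² + W²) + 1)*(-2) = (2*W² + 1)*(-2) = (1 + 2*W²)*(-2) = -2 - 4*W²)
(73 + A(10))*136 = (73 + (-2 - 4*10²))*136 = (73 + (-2 - 4*100))*136 = (73 + (-2 - 400))*136 = (73 - 402)*136 = -329*136 = -44744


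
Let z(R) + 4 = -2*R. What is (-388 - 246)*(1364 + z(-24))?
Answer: -892672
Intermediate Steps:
z(R) = -4 - 2*R
(-388 - 246)*(1364 + z(-24)) = (-388 - 246)*(1364 + (-4 - 2*(-24))) = -634*(1364 + (-4 + 48)) = -634*(1364 + 44) = -634*1408 = -892672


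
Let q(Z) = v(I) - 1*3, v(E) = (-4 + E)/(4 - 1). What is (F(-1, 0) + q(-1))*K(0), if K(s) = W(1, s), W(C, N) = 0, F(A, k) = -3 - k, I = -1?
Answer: 0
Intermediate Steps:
K(s) = 0
v(E) = -4/3 + E/3 (v(E) = (-4 + E)/3 = (-4 + E)*(⅓) = -4/3 + E/3)
q(Z) = -14/3 (q(Z) = (-4/3 + (⅓)*(-1)) - 1*3 = (-4/3 - ⅓) - 3 = -5/3 - 3 = -14/3)
(F(-1, 0) + q(-1))*K(0) = ((-3 - 1*0) - 14/3)*0 = ((-3 + 0) - 14/3)*0 = (-3 - 14/3)*0 = -23/3*0 = 0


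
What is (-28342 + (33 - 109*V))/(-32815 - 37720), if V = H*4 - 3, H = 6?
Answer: 30598/70535 ≈ 0.43380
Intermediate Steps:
V = 21 (V = 6*4 - 3 = 24 - 3 = 21)
(-28342 + (33 - 109*V))/(-32815 - 37720) = (-28342 + (33 - 109*21))/(-32815 - 37720) = (-28342 + (33 - 2289))/(-70535) = (-28342 - 2256)*(-1/70535) = -30598*(-1/70535) = 30598/70535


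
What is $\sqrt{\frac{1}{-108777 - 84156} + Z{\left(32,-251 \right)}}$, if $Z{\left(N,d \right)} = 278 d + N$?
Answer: $\frac{i \sqrt{288462810692303}}{64311} \approx 264.09 i$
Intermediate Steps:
$Z{\left(N,d \right)} = N + 278 d$
$\sqrt{\frac{1}{-108777 - 84156} + Z{\left(32,-251 \right)}} = \sqrt{\frac{1}{-108777 - 84156} + \left(32 + 278 \left(-251\right)\right)} = \sqrt{\frac{1}{-108777 - 84156} + \left(32 - 69778\right)} = \sqrt{\frac{1}{-192933} - 69746} = \sqrt{- \frac{1}{192933} - 69746} = \sqrt{- \frac{13456305019}{192933}} = \frac{i \sqrt{288462810692303}}{64311}$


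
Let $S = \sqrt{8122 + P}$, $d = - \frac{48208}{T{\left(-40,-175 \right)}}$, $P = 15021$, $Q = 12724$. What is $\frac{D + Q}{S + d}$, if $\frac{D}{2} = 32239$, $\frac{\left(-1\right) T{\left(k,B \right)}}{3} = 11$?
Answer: $\frac{122817882528}{2298808537} - \frac{84072978 \sqrt{23143}}{2298808537} \approx 47.863$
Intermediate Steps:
$T{\left(k,B \right)} = -33$ ($T{\left(k,B \right)} = \left(-3\right) 11 = -33$)
$D = 64478$ ($D = 2 \cdot 32239 = 64478$)
$d = \frac{48208}{33}$ ($d = - \frac{48208}{-33} = \left(-48208\right) \left(- \frac{1}{33}\right) = \frac{48208}{33} \approx 1460.8$)
$S = \sqrt{23143}$ ($S = \sqrt{8122 + 15021} = \sqrt{23143} \approx 152.13$)
$\frac{D + Q}{S + d} = \frac{64478 + 12724}{\sqrt{23143} + \frac{48208}{33}} = \frac{77202}{\frac{48208}{33} + \sqrt{23143}}$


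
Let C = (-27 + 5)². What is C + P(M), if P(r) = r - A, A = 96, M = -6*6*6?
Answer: 172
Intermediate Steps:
C = 484 (C = (-22)² = 484)
M = -216 (M = -36*6 = -216)
P(r) = -96 + r (P(r) = r - 1*96 = r - 96 = -96 + r)
C + P(M) = 484 + (-96 - 216) = 484 - 312 = 172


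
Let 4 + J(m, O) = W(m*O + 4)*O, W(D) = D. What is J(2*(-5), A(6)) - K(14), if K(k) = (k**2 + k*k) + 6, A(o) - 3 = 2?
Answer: -632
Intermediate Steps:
A(o) = 5 (A(o) = 3 + 2 = 5)
J(m, O) = -4 + O*(4 + O*m) (J(m, O) = -4 + (m*O + 4)*O = -4 + (O*m + 4)*O = -4 + (4 + O*m)*O = -4 + O*(4 + O*m))
K(k) = 6 + 2*k**2 (K(k) = (k**2 + k**2) + 6 = 2*k**2 + 6 = 6 + 2*k**2)
J(2*(-5), A(6)) - K(14) = (-4 + 5*(4 + 5*(2*(-5)))) - (6 + 2*14**2) = (-4 + 5*(4 + 5*(-10))) - (6 + 2*196) = (-4 + 5*(4 - 50)) - (6 + 392) = (-4 + 5*(-46)) - 1*398 = (-4 - 230) - 398 = -234 - 398 = -632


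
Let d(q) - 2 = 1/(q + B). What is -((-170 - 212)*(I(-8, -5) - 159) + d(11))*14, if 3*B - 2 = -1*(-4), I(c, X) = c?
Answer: -11610886/13 ≈ -8.9315e+5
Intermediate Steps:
B = 2 (B = ⅔ + (-1*(-4))/3 = ⅔ + (⅓)*4 = ⅔ + 4/3 = 2)
d(q) = 2 + 1/(2 + q) (d(q) = 2 + 1/(q + 2) = 2 + 1/(2 + q))
-((-170 - 212)*(I(-8, -5) - 159) + d(11))*14 = -((-170 - 212)*(-8 - 159) + (5 + 2*11)/(2 + 11))*14 = -(-382*(-167) + (5 + 22)/13)*14 = -(63794 + (1/13)*27)*14 = -(63794 + 27/13)*14 = -829349*14/13 = -1*11610886/13 = -11610886/13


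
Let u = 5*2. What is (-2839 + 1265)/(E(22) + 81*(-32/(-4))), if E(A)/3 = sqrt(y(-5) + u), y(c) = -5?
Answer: -113328/46651 + 1574*sqrt(5)/139953 ≈ -2.4041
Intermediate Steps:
u = 10
E(A) = 3*sqrt(5) (E(A) = 3*sqrt(-5 + 10) = 3*sqrt(5))
(-2839 + 1265)/(E(22) + 81*(-32/(-4))) = (-2839 + 1265)/(3*sqrt(5) + 81*(-32/(-4))) = -1574/(3*sqrt(5) + 81*(-32*(-1/4))) = -1574/(3*sqrt(5) + 81*8) = -1574/(3*sqrt(5) + 648) = -1574/(648 + 3*sqrt(5))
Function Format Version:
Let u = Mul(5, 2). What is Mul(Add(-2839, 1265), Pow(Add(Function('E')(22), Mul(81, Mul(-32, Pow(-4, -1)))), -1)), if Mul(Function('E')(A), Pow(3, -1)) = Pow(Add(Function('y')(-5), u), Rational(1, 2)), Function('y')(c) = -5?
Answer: Add(Rational(-113328, 46651), Mul(Rational(1574, 139953), Pow(5, Rational(1, 2)))) ≈ -2.4041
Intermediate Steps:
u = 10
Function('E')(A) = Mul(3, Pow(5, Rational(1, 2))) (Function('E')(A) = Mul(3, Pow(Add(-5, 10), Rational(1, 2))) = Mul(3, Pow(5, Rational(1, 2))))
Mul(Add(-2839, 1265), Pow(Add(Function('E')(22), Mul(81, Mul(-32, Pow(-4, -1)))), -1)) = Mul(Add(-2839, 1265), Pow(Add(Mul(3, Pow(5, Rational(1, 2))), Mul(81, Mul(-32, Pow(-4, -1)))), -1)) = Mul(-1574, Pow(Add(Mul(3, Pow(5, Rational(1, 2))), Mul(81, Mul(-32, Rational(-1, 4)))), -1)) = Mul(-1574, Pow(Add(Mul(3, Pow(5, Rational(1, 2))), Mul(81, 8)), -1)) = Mul(-1574, Pow(Add(Mul(3, Pow(5, Rational(1, 2))), 648), -1)) = Mul(-1574, Pow(Add(648, Mul(3, Pow(5, Rational(1, 2)))), -1))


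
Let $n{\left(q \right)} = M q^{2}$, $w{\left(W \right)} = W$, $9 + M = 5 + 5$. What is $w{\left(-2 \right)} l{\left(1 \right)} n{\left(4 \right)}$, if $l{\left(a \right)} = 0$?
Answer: $0$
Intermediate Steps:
$M = 1$ ($M = -9 + \left(5 + 5\right) = -9 + 10 = 1$)
$n{\left(q \right)} = q^{2}$ ($n{\left(q \right)} = 1 q^{2} = q^{2}$)
$w{\left(-2 \right)} l{\left(1 \right)} n{\left(4 \right)} = \left(-2\right) 0 \cdot 4^{2} = 0 \cdot 16 = 0$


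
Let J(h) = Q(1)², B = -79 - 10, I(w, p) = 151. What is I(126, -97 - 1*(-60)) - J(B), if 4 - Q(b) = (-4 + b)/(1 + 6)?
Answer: 6438/49 ≈ 131.39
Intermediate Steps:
B = -89
Q(b) = 32/7 - b/7 (Q(b) = 4 - (-4 + b)/(1 + 6) = 4 - (-4 + b)/7 = 4 - (-4/7 + b/7) = 4 + (4/7 - b/7) = 32/7 - b/7)
J(h) = 961/49 (J(h) = (32/7 - ⅐*1)² = (32/7 - ⅐)² = (31/7)² = 961/49)
I(126, -97 - 1*(-60)) - J(B) = 151 - 1*961/49 = 151 - 961/49 = 6438/49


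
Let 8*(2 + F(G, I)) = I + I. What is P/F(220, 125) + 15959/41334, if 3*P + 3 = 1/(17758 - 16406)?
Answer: 143811206/408648591 ≈ 0.35192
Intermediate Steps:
F(G, I) = -2 + I/4 (F(G, I) = -2 + (I + I)/8 = -2 + (2*I)/8 = -2 + I/4)
P = -4055/4056 (P = -1 + 1/(3*(17758 - 16406)) = -1 + (1/3)/1352 = -1 + (1/3)*(1/1352) = -1 + 1/4056 = -4055/4056 ≈ -0.99975)
P/F(220, 125) + 15959/41334 = -4055/(4056*(-2 + (1/4)*125)) + 15959/41334 = -4055/(4056*(-2 + 125/4)) + 15959*(1/41334) = -4055/(4056*117/4) + 15959/41334 = -4055/4056*4/117 + 15959/41334 = -4055/118638 + 15959/41334 = 143811206/408648591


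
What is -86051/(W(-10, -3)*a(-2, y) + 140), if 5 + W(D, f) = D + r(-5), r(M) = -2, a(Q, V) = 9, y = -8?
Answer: 86051/13 ≈ 6619.3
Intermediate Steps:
W(D, f) = -7 + D (W(D, f) = -5 + (D - 2) = -5 + (-2 + D) = -7 + D)
-86051/(W(-10, -3)*a(-2, y) + 140) = -86051/((-7 - 10)*9 + 140) = -86051/(-17*9 + 140) = -86051/(-153 + 140) = -86051/(-13) = -86051*(-1/13) = 86051/13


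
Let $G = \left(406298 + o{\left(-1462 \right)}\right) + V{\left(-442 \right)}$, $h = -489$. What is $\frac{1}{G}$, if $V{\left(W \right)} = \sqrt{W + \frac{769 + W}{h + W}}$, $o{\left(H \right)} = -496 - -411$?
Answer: $\frac{378184303}{153623380686368} - \frac{7 i \sqrt{7824751}}{153623380686368} \approx 2.4618 \cdot 10^{-6} - 1.2746 \cdot 10^{-10} i$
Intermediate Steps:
$o{\left(H \right)} = -85$ ($o{\left(H \right)} = -496 + 411 = -85$)
$V{\left(W \right)} = \sqrt{W + \frac{769 + W}{-489 + W}}$
$G = 406213 + \frac{i \sqrt{7824751}}{133}$ ($G = \left(406298 - 85\right) + \sqrt{\frac{769 - 442 - 442 \left(-489 - 442\right)}{-489 - 442}} = 406213 + \sqrt{\frac{769 - 442 - -411502}{-931}} = 406213 + \sqrt{- \frac{769 - 442 + 411502}{931}} = 406213 + \sqrt{\left(- \frac{1}{931}\right) 411829} = 406213 + \sqrt{- \frac{411829}{931}} = 406213 + \frac{i \sqrt{7824751}}{133} \approx 4.0621 \cdot 10^{5} + 21.032 i$)
$\frac{1}{G} = \frac{1}{406213 + \frac{i \sqrt{7824751}}{133}}$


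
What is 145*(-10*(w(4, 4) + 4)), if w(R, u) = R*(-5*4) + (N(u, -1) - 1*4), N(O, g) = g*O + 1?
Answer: 120350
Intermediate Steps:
N(O, g) = 1 + O*g (N(O, g) = O*g + 1 = 1 + O*g)
w(R, u) = -3 - u - 20*R (w(R, u) = R*(-5*4) + ((1 + u*(-1)) - 1*4) = R*(-20) + ((1 - u) - 4) = -20*R + (-3 - u) = -3 - u - 20*R)
145*(-10*(w(4, 4) + 4)) = 145*(-10*((-3 - 1*4 - 20*4) + 4)) = 145*(-10*((-3 - 4 - 80) + 4)) = 145*(-10*(-87 + 4)) = 145*(-10*(-83)) = 145*830 = 120350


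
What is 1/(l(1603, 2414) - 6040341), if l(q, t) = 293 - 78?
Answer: -1/6040126 ≈ -1.6556e-7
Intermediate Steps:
l(q, t) = 215
1/(l(1603, 2414) - 6040341) = 1/(215 - 6040341) = 1/(-6040126) = -1/6040126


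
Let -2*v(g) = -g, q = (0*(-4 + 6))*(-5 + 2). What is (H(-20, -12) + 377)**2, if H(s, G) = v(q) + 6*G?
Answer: 93025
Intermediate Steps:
q = 0 (q = (0*2)*(-3) = 0*(-3) = 0)
v(g) = g/2 (v(g) = -(-1)*g/2 = g/2)
H(s, G) = 6*G (H(s, G) = (1/2)*0 + 6*G = 0 + 6*G = 6*G)
(H(-20, -12) + 377)**2 = (6*(-12) + 377)**2 = (-72 + 377)**2 = 305**2 = 93025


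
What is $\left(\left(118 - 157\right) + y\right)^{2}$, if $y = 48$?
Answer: $81$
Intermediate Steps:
$\left(\left(118 - 157\right) + y\right)^{2} = \left(\left(118 - 157\right) + 48\right)^{2} = \left(-39 + 48\right)^{2} = 9^{2} = 81$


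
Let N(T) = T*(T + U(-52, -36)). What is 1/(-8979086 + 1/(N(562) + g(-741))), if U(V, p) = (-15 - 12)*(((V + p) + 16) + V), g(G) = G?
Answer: -2196679/19724169655393 ≈ -1.1137e-7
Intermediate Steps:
U(V, p) = -432 - 54*V - 27*p (U(V, p) = -27*((16 + V + p) + V) = -27*(16 + p + 2*V) = -432 - 54*V - 27*p)
N(T) = T*(3348 + T) (N(T) = T*(T + (-432 - 54*(-52) - 27*(-36))) = T*(T + (-432 + 2808 + 972)) = T*(T + 3348) = T*(3348 + T))
1/(-8979086 + 1/(N(562) + g(-741))) = 1/(-8979086 + 1/(562*(3348 + 562) - 741)) = 1/(-8979086 + 1/(562*3910 - 741)) = 1/(-8979086 + 1/(2197420 - 741)) = 1/(-8979086 + 1/2196679) = 1/(-19724169655393/2196679) = -2196679/19724169655393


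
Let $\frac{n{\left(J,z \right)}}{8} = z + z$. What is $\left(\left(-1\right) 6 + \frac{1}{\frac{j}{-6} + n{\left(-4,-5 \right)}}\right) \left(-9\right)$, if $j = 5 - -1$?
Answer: $\frac{487}{9} \approx 54.111$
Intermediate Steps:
$j = 6$ ($j = 5 + 1 = 6$)
$n{\left(J,z \right)} = 16 z$ ($n{\left(J,z \right)} = 8 \left(z + z\right) = 8 \cdot 2 z = 16 z$)
$\left(\left(-1\right) 6 + \frac{1}{\frac{j}{-6} + n{\left(-4,-5 \right)}}\right) \left(-9\right) = \left(\left(-1\right) 6 + \frac{1}{\frac{6}{-6} + 16 \left(-5\right)}\right) \left(-9\right) = \left(-6 + \frac{1}{6 \left(- \frac{1}{6}\right) - 80}\right) \left(-9\right) = \left(-6 + \frac{1}{-1 - 80}\right) \left(-9\right) = \left(-6 + \frac{1}{-81}\right) \left(-9\right) = \left(-6 - \frac{1}{81}\right) \left(-9\right) = \left(- \frac{487}{81}\right) \left(-9\right) = \frac{487}{9}$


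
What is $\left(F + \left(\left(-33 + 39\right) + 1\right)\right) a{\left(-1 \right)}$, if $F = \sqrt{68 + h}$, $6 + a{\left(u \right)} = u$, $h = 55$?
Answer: $-49 - 7 \sqrt{123} \approx -126.63$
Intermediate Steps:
$a{\left(u \right)} = -6 + u$
$F = \sqrt{123}$ ($F = \sqrt{68 + 55} = \sqrt{123} \approx 11.091$)
$\left(F + \left(\left(-33 + 39\right) + 1\right)\right) a{\left(-1 \right)} = \left(\sqrt{123} + \left(\left(-33 + 39\right) + 1\right)\right) \left(-6 - 1\right) = \left(\sqrt{123} + \left(6 + 1\right)\right) \left(-7\right) = \left(\sqrt{123} + 7\right) \left(-7\right) = \left(7 + \sqrt{123}\right) \left(-7\right) = -49 - 7 \sqrt{123}$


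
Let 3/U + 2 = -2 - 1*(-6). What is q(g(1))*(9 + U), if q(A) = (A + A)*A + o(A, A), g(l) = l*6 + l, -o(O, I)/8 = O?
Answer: 441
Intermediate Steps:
o(O, I) = -8*O
U = 3/2 (U = 3/(-2 + (-2 - 1*(-6))) = 3/(-2 + (-2 + 6)) = 3/(-2 + 4) = 3/2 ≈ 1.5000)
g(l) = 7*l (g(l) = 6*l + l = 7*l)
q(A) = -8*A + 2*A**2 (q(A) = (A + A)*A - 8*A = (2*A)*A - 8*A = 2*A**2 - 8*A = -8*A + 2*A**2)
q(g(1))*(9 + U) = (2*(7*1)*(-4 + 7*1))*(9 + 3/2) = (2*7*(-4 + 7))*(21/2) = (2*7*3)*(21/2) = 42*(21/2) = 441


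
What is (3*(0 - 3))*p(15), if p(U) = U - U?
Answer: 0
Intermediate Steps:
p(U) = 0
(3*(0 - 3))*p(15) = (3*(0 - 3))*0 = (3*(-3))*0 = -9*0 = 0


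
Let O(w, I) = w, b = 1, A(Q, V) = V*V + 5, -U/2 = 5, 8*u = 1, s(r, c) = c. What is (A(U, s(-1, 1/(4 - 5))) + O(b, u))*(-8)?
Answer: -56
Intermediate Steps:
u = ⅛ (u = (⅛)*1 = ⅛ ≈ 0.12500)
U = -10 (U = -2*5 = -10)
A(Q, V) = 5 + V² (A(Q, V) = V² + 5 = 5 + V²)
(A(U, s(-1, 1/(4 - 5))) + O(b, u))*(-8) = ((5 + (1/(4 - 5))²) + 1)*(-8) = ((5 + (1/(-1))²) + 1)*(-8) = ((5 + (-1)²) + 1)*(-8) = ((5 + 1) + 1)*(-8) = (6 + 1)*(-8) = 7*(-8) = -56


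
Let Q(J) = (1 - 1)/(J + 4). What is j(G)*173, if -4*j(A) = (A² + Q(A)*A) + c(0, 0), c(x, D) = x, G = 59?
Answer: -602213/4 ≈ -1.5055e+5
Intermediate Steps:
Q(J) = 0 (Q(J) = 0/(4 + J) = 0)
j(A) = -A²/4 (j(A) = -((A² + 0*A) + 0)/4 = -((A² + 0) + 0)/4 = -(A² + 0)/4 = -A²/4)
j(G)*173 = -¼*59²*173 = -¼*3481*173 = -3481/4*173 = -602213/4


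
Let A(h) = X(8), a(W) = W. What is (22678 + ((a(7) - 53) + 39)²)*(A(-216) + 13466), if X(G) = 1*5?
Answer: 306155417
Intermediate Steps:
X(G) = 5
A(h) = 5
(22678 + ((a(7) - 53) + 39)²)*(A(-216) + 13466) = (22678 + ((7 - 53) + 39)²)*(5 + 13466) = (22678 + (-46 + 39)²)*13471 = (22678 + (-7)²)*13471 = (22678 + 49)*13471 = 22727*13471 = 306155417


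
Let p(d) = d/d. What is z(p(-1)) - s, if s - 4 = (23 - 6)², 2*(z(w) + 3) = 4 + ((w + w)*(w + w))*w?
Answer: -292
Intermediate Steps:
p(d) = 1
z(w) = -1 + 2*w³ (z(w) = -3 + (4 + ((w + w)*(w + w))*w)/2 = -3 + (4 + ((2*w)*(2*w))*w)/2 = -3 + (4 + (4*w²)*w)/2 = -3 + (4 + 4*w³)/2 = -3 + (2 + 2*w³) = -1 + 2*w³)
s = 293 (s = 4 + (23 - 6)² = 4 + 17² = 4 + 289 = 293)
z(p(-1)) - s = (-1 + 2*1³) - 1*293 = (-1 + 2*1) - 293 = (-1 + 2) - 293 = 1 - 293 = -292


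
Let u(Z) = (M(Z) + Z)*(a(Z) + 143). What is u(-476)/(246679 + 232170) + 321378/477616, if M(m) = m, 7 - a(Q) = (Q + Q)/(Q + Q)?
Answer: 6153047111/16336138856 ≈ 0.37665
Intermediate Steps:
a(Q) = 6 (a(Q) = 7 - (Q + Q)/(Q + Q) = 7 - 2*Q/(2*Q) = 7 - 2*Q*1/(2*Q) = 7 - 1*1 = 7 - 1 = 6)
u(Z) = 298*Z (u(Z) = (Z + Z)*(6 + 143) = (2*Z)*149 = 298*Z)
u(-476)/(246679 + 232170) + 321378/477616 = (298*(-476))/(246679 + 232170) + 321378/477616 = -141848/478849 + 321378*(1/477616) = -141848*1/478849 + 160689/238808 = -20264/68407 + 160689/238808 = 6153047111/16336138856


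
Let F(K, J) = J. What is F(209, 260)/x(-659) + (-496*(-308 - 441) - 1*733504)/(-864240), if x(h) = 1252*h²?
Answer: 615083739520/1468451282259 ≈ 0.41887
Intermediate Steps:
F(209, 260)/x(-659) + (-496*(-308 - 441) - 1*733504)/(-864240) = 260/((1252*(-659)²)) + (-496*(-308 - 441) - 1*733504)/(-864240) = 260/((1252*434281)) + (-496*(-749) - 733504)*(-1/864240) = 260/543719812 + (371504 - 733504)*(-1/864240) = 260*(1/543719812) - 362000*(-1/864240) = 65/135929953 + 4525/10803 = 615083739520/1468451282259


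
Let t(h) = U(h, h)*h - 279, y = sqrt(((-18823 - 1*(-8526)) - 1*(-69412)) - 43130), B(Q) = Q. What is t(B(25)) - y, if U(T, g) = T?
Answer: 346 - sqrt(15985) ≈ 219.57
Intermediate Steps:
y = sqrt(15985) (y = sqrt(((-18823 + 8526) + 69412) - 43130) = sqrt((-10297 + 69412) - 43130) = sqrt(59115 - 43130) = sqrt(15985) ≈ 126.43)
t(h) = -279 + h**2 (t(h) = h*h - 279 = h**2 - 279 = -279 + h**2)
t(B(25)) - y = (-279 + 25**2) - sqrt(15985) = (-279 + 625) - sqrt(15985) = 346 - sqrt(15985)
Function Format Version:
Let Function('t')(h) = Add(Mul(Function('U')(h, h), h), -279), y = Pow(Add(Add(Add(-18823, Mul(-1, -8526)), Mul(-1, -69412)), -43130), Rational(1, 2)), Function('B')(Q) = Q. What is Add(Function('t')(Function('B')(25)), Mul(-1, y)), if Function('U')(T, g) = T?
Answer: Add(346, Mul(-1, Pow(15985, Rational(1, 2)))) ≈ 219.57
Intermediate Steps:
y = Pow(15985, Rational(1, 2)) (y = Pow(Add(Add(Add(-18823, 8526), 69412), -43130), Rational(1, 2)) = Pow(Add(Add(-10297, 69412), -43130), Rational(1, 2)) = Pow(Add(59115, -43130), Rational(1, 2)) = Pow(15985, Rational(1, 2)) ≈ 126.43)
Function('t')(h) = Add(-279, Pow(h, 2)) (Function('t')(h) = Add(Mul(h, h), -279) = Add(Pow(h, 2), -279) = Add(-279, Pow(h, 2)))
Add(Function('t')(Function('B')(25)), Mul(-1, y)) = Add(Add(-279, Pow(25, 2)), Mul(-1, Pow(15985, Rational(1, 2)))) = Add(Add(-279, 625), Mul(-1, Pow(15985, Rational(1, 2)))) = Add(346, Mul(-1, Pow(15985, Rational(1, 2))))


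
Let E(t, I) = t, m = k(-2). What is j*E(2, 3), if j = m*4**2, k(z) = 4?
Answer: 128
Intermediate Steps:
m = 4
j = 64 (j = 4*4**2 = 4*16 = 64)
j*E(2, 3) = 64*2 = 128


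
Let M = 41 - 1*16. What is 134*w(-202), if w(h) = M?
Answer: 3350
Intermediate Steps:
M = 25 (M = 41 - 16 = 25)
w(h) = 25
134*w(-202) = 134*25 = 3350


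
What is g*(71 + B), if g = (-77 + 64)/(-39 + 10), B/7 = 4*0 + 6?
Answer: 1469/29 ≈ 50.655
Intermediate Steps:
B = 42 (B = 7*(4*0 + 6) = 7*(0 + 6) = 7*6 = 42)
g = 13/29 (g = -13/(-29) = -13*(-1/29) = 13/29 ≈ 0.44828)
g*(71 + B) = 13*(71 + 42)/29 = (13/29)*113 = 1469/29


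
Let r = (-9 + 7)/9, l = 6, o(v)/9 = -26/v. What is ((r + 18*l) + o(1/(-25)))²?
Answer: 2875104400/81 ≈ 3.5495e+7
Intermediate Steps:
o(v) = -234/v (o(v) = 9*(-26/v) = -234/v)
r = -2/9 (r = -2*⅑ = -2/9 ≈ -0.22222)
((r + 18*l) + o(1/(-25)))² = ((-2/9 + 18*6) - 234/(1/(-25)))² = ((-2/9 + 108) - 234/(-1/25))² = (970/9 - 234*(-25))² = (970/9 + 5850)² = (53620/9)² = 2875104400/81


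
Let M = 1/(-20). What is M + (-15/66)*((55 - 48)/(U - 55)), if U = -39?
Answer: -171/5170 ≈ -0.033075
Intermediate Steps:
M = -1/20 ≈ -0.050000
M + (-15/66)*((55 - 48)/(U - 55)) = -1/20 + (-15/66)*((55 - 48)/(-39 - 55)) = -1/20 + (-15*1/66)*(7/(-94)) = -1/20 - 35*(-1)/(22*94) = -1/20 - 5/22*(-7/94) = -1/20 + 35/2068 = -171/5170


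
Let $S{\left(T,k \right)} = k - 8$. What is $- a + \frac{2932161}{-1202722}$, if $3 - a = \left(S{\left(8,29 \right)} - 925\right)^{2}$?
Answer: $\frac{982877121625}{1202722} \approx 8.1721 \cdot 10^{5}$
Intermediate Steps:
$S{\left(T,k \right)} = -8 + k$
$a = -817213$ ($a = 3 - \left(\left(-8 + 29\right) - 925\right)^{2} = 3 - \left(21 - 925\right)^{2} = 3 - \left(-904\right)^{2} = 3 - 817216 = -817213$)
$- a + \frac{2932161}{-1202722} = \left(-1\right) \left(-817213\right) + \frac{2932161}{-1202722} = 817213 + 2932161 \left(- \frac{1}{1202722}\right) = 817213 - \frac{2932161}{1202722} = \frac{982877121625}{1202722}$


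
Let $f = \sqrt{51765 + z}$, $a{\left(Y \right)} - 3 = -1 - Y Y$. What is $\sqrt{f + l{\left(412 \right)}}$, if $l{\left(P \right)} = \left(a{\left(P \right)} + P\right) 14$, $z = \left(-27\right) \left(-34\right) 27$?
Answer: $\sqrt{-2370620 + \sqrt{76551}} \approx 1539.6 i$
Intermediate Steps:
$z = 24786$ ($z = 918 \cdot 27 = 24786$)
$a{\left(Y \right)} = 2 - Y^{2}$ ($a{\left(Y \right)} = 3 - \left(1 + Y Y\right) = 3 - \left(1 + Y^{2}\right) = 2 - Y^{2}$)
$l{\left(P \right)} = 28 - 14 P^{2} + 14 P$ ($l{\left(P \right)} = \left(\left(2 - P^{2}\right) + P\right) 14 = \left(2 + P - P^{2}\right) 14 = 28 - 14 P^{2} + 14 P$)
$f = \sqrt{76551}$ ($f = \sqrt{51765 + 24786} = \sqrt{76551} \approx 276.68$)
$\sqrt{f + l{\left(412 \right)}} = \sqrt{\sqrt{76551} + \left(28 - 14 \cdot 412^{2} + 14 \cdot 412\right)} = \sqrt{\sqrt{76551} + \left(28 - 2376416 + 5768\right)} = \sqrt{\sqrt{76551} - 2370620} = \sqrt{-2370620 + \sqrt{76551}}$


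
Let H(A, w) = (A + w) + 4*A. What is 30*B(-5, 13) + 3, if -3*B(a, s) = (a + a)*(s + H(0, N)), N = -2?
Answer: 1103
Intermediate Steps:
H(A, w) = w + 5*A
B(a, s) = -2*a*(-2 + s)/3 (B(a, s) = -(a + a)*(s + (-2 + 5*0))/3 = -2*a*(s + (-2 + 0))/3 = -2*a*(s - 2)/3 = -2*a*(-2 + s)/3)
30*B(-5, 13) + 3 = 30*((⅔)*(-5)*(2 - 1*13)) + 3 = 30*((⅔)*(-5)*(2 - 13)) + 3 = 30*((⅔)*(-5)*(-11)) + 3 = 30*(110/3) + 3 = 1100 + 3 = 1103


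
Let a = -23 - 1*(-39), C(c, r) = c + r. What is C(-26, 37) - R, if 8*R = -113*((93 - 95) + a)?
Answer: 835/4 ≈ 208.75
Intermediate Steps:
a = 16 (a = -23 + 39 = 16)
R = -791/4 (R = (-113*((93 - 95) + 16))/8 = (-113*(-2 + 16))/8 = (-113*14)/8 = (1/8)*(-1582) = -791/4 ≈ -197.75)
C(-26, 37) - R = (-26 + 37) - 1*(-791/4) = 11 + 791/4 = 835/4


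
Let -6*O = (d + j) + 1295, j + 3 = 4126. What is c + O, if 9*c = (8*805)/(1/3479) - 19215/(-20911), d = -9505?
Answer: 937268300921/376398 ≈ 2.4901e+6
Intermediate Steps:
j = 4123 (j = -3 + 4126 = 4123)
c = 468505955575/188199 (c = ((8*805)/(1/3479) - 19215/(-20911))/9 = (6440/(1/3479) - 19215*(-1/20911))/9 = (6440*3479 + 19215/20911)/9 = (22404760 + 19215/20911)/9 = (⅑)*(468505955575/20911) = 468505955575/188199 ≈ 2.4894e+6)
O = 4087/6 (O = -((-9505 + 4123) + 1295)/6 = -(-5382 + 1295)/6 = -⅙*(-4087) = 4087/6 ≈ 681.17)
c + O = 468505955575/188199 + 4087/6 = 937268300921/376398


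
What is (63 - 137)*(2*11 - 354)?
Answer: 24568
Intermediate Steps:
(63 - 137)*(2*11 - 354) = -74*(22 - 354) = -74*(-332) = 24568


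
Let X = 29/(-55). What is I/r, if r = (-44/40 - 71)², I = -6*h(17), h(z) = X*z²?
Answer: 1005720/5718251 ≈ 0.17588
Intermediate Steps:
X = -29/55 (X = 29*(-1/55) = -29/55 ≈ -0.52727)
h(z) = -29*z²/55
I = 50286/55 (I = -(-174)*17²/55 = -(-174)*289/55 = -6*(-8381/55) = 50286/55 ≈ 914.29)
r = 519841/100 (r = (-44*1/40 - 71)² = (-11/10 - 71)² = (-721/10)² = 519841/100 ≈ 5198.4)
I/r = 50286/(55*(519841/100)) = (50286/55)*(100/519841) = 1005720/5718251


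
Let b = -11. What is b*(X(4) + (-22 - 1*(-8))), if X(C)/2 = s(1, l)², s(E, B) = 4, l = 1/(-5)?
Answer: -198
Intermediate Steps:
l = -⅕ ≈ -0.20000
X(C) = 32 (X(C) = 2*4² = 2*16 = 32)
b*(X(4) + (-22 - 1*(-8))) = -11*(32 + (-22 - 1*(-8))) = -11*(32 + (-22 + 8)) = -11*(32 - 14) = -11*18 = -198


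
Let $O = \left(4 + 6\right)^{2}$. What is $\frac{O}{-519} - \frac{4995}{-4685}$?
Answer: $\frac{424781}{486303} \approx 0.87349$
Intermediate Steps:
$O = 100$ ($O = 10^{2} = 100$)
$\frac{O}{-519} - \frac{4995}{-4685} = \frac{100}{-519} - \frac{4995}{-4685} = 100 \left(- \frac{1}{519}\right) - - \frac{999}{937} = - \frac{100}{519} + \frac{999}{937} = \frac{424781}{486303}$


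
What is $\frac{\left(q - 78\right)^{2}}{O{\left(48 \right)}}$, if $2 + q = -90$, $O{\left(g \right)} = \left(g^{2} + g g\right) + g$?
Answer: $\frac{7225}{1164} \approx 6.207$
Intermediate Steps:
$O{\left(g \right)} = g + 2 g^{2}$ ($O{\left(g \right)} = \left(g^{2} + g^{2}\right) + g = 2 g^{2} + g = g + 2 g^{2}$)
$q = -92$ ($q = -2 - 90 = -92$)
$\frac{\left(q - 78\right)^{2}}{O{\left(48 \right)}} = \frac{\left(-92 - 78\right)^{2}}{48 \left(1 + 2 \cdot 48\right)} = \frac{\left(-170\right)^{2}}{48 \left(1 + 96\right)} = \frac{28900}{48 \cdot 97} = \frac{28900}{4656} = 28900 \cdot \frac{1}{4656} = \frac{7225}{1164}$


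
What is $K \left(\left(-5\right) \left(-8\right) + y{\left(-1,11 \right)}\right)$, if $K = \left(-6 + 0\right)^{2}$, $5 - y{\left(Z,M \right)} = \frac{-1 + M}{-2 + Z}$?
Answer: $1740$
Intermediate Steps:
$y{\left(Z,M \right)} = 5 - \frac{-1 + M}{-2 + Z}$
$K = 36$ ($K = \left(-6\right)^{2} = 36$)
$K \left(\left(-5\right) \left(-8\right) + y{\left(-1,11 \right)}\right) = 36 \left(\left(-5\right) \left(-8\right) + \frac{-9 - 11 + 5 \left(-1\right)}{-2 - 1}\right) = 36 \left(40 + \frac{-9 - 11 - 5}{-3}\right) = 36 \left(40 - - \frac{25}{3}\right) = 36 \left(40 + \frac{25}{3}\right) = 36 \cdot \frac{145}{3} = 1740$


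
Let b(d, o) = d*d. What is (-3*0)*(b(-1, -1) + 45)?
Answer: 0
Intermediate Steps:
b(d, o) = d²
(-3*0)*(b(-1, -1) + 45) = (-3*0)*((-1)² + 45) = 0*(1 + 45) = 0*46 = 0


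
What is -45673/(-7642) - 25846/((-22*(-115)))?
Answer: -40981221/9667130 ≈ -4.2392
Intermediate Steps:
-45673/(-7642) - 25846/((-22*(-115))) = -45673*(-1/7642) - 25846/2530 = 45673/7642 - 25846*1/2530 = 45673/7642 - 12923/1265 = -40981221/9667130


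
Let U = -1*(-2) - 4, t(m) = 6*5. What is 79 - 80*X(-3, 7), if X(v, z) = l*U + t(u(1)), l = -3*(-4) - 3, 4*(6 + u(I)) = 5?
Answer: -881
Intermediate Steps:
u(I) = -19/4 (u(I) = -6 + (¼)*5 = -6 + 5/4 = -19/4)
t(m) = 30
l = 9 (l = 12 - 3 = 9)
U = -2 (U = 2 - 4 = -2)
X(v, z) = 12 (X(v, z) = 9*(-2) + 30 = -18 + 30 = 12)
79 - 80*X(-3, 7) = 79 - 80*12 = 79 - 960 = -881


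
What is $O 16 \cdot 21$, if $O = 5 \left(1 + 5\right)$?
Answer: $10080$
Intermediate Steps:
$O = 30$ ($O = 5 \cdot 6 = 30$)
$O 16 \cdot 21 = 30 \cdot 16 \cdot 21 = 480 \cdot 21 = 10080$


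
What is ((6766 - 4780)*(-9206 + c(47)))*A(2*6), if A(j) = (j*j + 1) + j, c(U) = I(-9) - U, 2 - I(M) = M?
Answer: -2881674084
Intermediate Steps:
I(M) = 2 - M
c(U) = 11 - U (c(U) = (2 - 1*(-9)) - U = (2 + 9) - U = 11 - U)
A(j) = 1 + j + j**2 (A(j) = (j**2 + 1) + j = (1 + j**2) + j = 1 + j + j**2)
((6766 - 4780)*(-9206 + c(47)))*A(2*6) = ((6766 - 4780)*(-9206 + (11 - 1*47)))*(1 + 2*6 + (2*6)**2) = (1986*(-9206 + (11 - 47)))*(1 + 12 + 12**2) = (1986*(-9206 - 36))*(1 + 12 + 144) = (1986*(-9242))*157 = -18354612*157 = -2881674084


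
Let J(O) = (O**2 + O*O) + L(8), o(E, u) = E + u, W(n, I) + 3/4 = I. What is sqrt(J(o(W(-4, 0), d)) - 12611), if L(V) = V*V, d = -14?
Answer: I*sqrt(193790)/4 ≈ 110.05*I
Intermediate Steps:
L(V) = V**2
W(n, I) = -3/4 + I
J(O) = 64 + 2*O**2 (J(O) = (O**2 + O*O) + 8**2 = (O**2 + O**2) + 64 = 2*O**2 + 64 = 64 + 2*O**2)
sqrt(J(o(W(-4, 0), d)) - 12611) = sqrt((64 + 2*((-3/4 + 0) - 14)**2) - 12611) = sqrt((64 + 2*(-3/4 - 14)**2) - 12611) = sqrt((64 + 2*(-59/4)**2) - 12611) = sqrt((64 + 2*(3481/16)) - 12611) = sqrt((64 + 3481/8) - 12611) = sqrt(3993/8 - 12611) = sqrt(-96895/8) = I*sqrt(193790)/4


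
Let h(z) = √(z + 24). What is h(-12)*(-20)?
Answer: -40*√3 ≈ -69.282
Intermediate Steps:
h(z) = √(24 + z)
h(-12)*(-20) = √(24 - 12)*(-20) = √12*(-20) = (2*√3)*(-20) = -40*√3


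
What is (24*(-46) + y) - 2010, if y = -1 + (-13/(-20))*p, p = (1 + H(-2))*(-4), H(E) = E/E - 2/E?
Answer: -15614/5 ≈ -3122.8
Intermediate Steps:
H(E) = 1 - 2/E
p = -12 (p = (1 + (-2 - 2)/(-2))*(-4) = (1 - ½*(-4))*(-4) = (1 + 2)*(-4) = 3*(-4) = -12)
y = -44/5 (y = -1 - 13/(-20)*(-12) = -1 - 13*(-1/20)*(-12) = -1 + (13/20)*(-12) = -1 - 39/5 = -44/5 ≈ -8.8000)
(24*(-46) + y) - 2010 = (24*(-46) - 44/5) - 2010 = (-1104 - 44/5) - 2010 = -5564/5 - 2010 = -15614/5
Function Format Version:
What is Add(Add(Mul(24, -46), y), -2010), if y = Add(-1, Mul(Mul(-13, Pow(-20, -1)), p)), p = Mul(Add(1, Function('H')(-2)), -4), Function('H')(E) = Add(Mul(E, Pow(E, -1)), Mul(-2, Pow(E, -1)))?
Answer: Rational(-15614, 5) ≈ -3122.8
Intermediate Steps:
Function('H')(E) = Add(1, Mul(-2, Pow(E, -1)))
p = -12 (p = Mul(Add(1, Mul(Pow(-2, -1), Add(-2, -2))), -4) = Mul(Add(1, Mul(Rational(-1, 2), -4)), -4) = Mul(Add(1, 2), -4) = Mul(3, -4) = -12)
y = Rational(-44, 5) (y = Add(-1, Mul(Mul(-13, Pow(-20, -1)), -12)) = Add(-1, Mul(Mul(-13, Rational(-1, 20)), -12)) = Add(-1, Mul(Rational(13, 20), -12)) = Add(-1, Rational(-39, 5)) = Rational(-44, 5) ≈ -8.8000)
Add(Add(Mul(24, -46), y), -2010) = Add(Add(Mul(24, -46), Rational(-44, 5)), -2010) = Add(Add(-1104, Rational(-44, 5)), -2010) = Add(Rational(-5564, 5), -2010) = Rational(-15614, 5)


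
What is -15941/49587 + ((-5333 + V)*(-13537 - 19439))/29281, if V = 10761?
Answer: -8876228758757/1451956947 ≈ -6113.3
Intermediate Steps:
-15941/49587 + ((-5333 + V)*(-13537 - 19439))/29281 = -15941/49587 + ((-5333 + 10761)*(-13537 - 19439))/29281 = -15941*1/49587 + (5428*(-32976))*(1/29281) = -15941/49587 - 178993728*1/29281 = -15941/49587 - 178993728/29281 = -8876228758757/1451956947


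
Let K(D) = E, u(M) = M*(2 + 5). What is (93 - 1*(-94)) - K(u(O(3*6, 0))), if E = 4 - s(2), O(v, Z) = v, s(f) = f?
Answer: 185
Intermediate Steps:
E = 2 (E = 4 - 1*2 = 4 - 2 = 2)
u(M) = 7*M (u(M) = M*7 = 7*M)
K(D) = 2
(93 - 1*(-94)) - K(u(O(3*6, 0))) = (93 - 1*(-94)) - 1*2 = (93 + 94) - 2 = 187 - 2 = 185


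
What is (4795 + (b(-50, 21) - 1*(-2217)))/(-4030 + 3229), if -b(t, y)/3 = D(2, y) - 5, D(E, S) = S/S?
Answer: -7024/801 ≈ -8.7690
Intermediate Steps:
D(E, S) = 1
b(t, y) = 12 (b(t, y) = -3*(1 - 5) = -3*(-4) = 12)
(4795 + (b(-50, 21) - 1*(-2217)))/(-4030 + 3229) = (4795 + (12 - 1*(-2217)))/(-4030 + 3229) = (4795 + (12 + 2217))/(-801) = (4795 + 2229)*(-1/801) = 7024*(-1/801) = -7024/801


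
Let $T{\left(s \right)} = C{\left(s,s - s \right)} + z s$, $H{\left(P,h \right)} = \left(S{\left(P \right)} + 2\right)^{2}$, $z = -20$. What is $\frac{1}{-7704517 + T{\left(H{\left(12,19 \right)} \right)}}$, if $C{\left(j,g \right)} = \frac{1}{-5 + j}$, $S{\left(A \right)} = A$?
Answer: $- \frac{191}{1472311466} \approx -1.2973 \cdot 10^{-7}$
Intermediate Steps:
$H{\left(P,h \right)} = \left(2 + P\right)^{2}$ ($H{\left(P,h \right)} = \left(P + 2\right)^{2} = \left(2 + P\right)^{2}$)
$T{\left(s \right)} = \frac{1}{-5 + s} - 20 s$
$\frac{1}{-7704517 + T{\left(H{\left(12,19 \right)} \right)}} = \frac{1}{-7704517 + \frac{1 - 20 \left(2 + 12\right)^{2} \left(-5 + \left(2 + 12\right)^{2}\right)}{-5 + \left(2 + 12\right)^{2}}} = \frac{1}{-7704517 + \frac{1 - 20 \cdot 14^{2} \left(-5 + 14^{2}\right)}{-5 + 14^{2}}} = \frac{1}{-7704517 + \frac{1 - 3920 \left(-5 + 196\right)}{-5 + 196}} = \frac{1}{-7704517 + \frac{1 - 3920 \cdot 191}{191}} = \frac{1}{-7704517 + \frac{1 - 748720}{191}} = \frac{1}{-7704517 + \frac{1}{191} \left(-748719\right)} = \frac{1}{-7704517 - \frac{748719}{191}} = \frac{1}{- \frac{1472311466}{191}} = - \frac{191}{1472311466}$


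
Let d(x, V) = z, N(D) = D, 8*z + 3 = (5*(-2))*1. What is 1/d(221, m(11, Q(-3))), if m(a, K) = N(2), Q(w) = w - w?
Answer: -8/13 ≈ -0.61539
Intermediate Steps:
Q(w) = 0
z = -13/8 (z = -3/8 + ((5*(-2))*1)/8 = -3/8 + (-10*1)/8 = -3/8 + (1/8)*(-10) = -3/8 - 5/4 = -13/8 ≈ -1.6250)
m(a, K) = 2
d(x, V) = -13/8
1/d(221, m(11, Q(-3))) = 1/(-13/8) = -8/13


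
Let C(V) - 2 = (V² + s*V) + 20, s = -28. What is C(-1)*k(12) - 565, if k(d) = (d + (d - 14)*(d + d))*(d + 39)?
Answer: -94201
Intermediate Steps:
C(V) = 22 + V² - 28*V (C(V) = 2 + ((V² - 28*V) + 20) = 2 + (20 + V² - 28*V) = 22 + V² - 28*V)
k(d) = (39 + d)*(d + 2*d*(-14 + d)) (k(d) = (d + (-14 + d)*(2*d))*(39 + d) = (d + 2*d*(-14 + d))*(39 + d) = (39 + d)*(d + 2*d*(-14 + d)))
C(-1)*k(12) - 565 = (22 + (-1)² - 28*(-1))*(12*(-1053 + 2*12² + 51*12)) - 565 = (22 + 1 + 28)*(12*(-1053 + 2*144 + 612)) - 565 = 51*(12*(-1053 + 288 + 612)) - 565 = 51*(12*(-153)) - 565 = 51*(-1836) - 565 = -93636 - 565 = -94201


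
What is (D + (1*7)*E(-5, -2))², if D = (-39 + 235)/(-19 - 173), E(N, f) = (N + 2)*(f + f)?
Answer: 15864289/2304 ≈ 6885.5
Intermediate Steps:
E(N, f) = 2*f*(2 + N) (E(N, f) = (2 + N)*(2*f) = 2*f*(2 + N))
D = -49/48 (D = 196/(-192) = 196*(-1/192) = -49/48 ≈ -1.0208)
(D + (1*7)*E(-5, -2))² = (-49/48 + (1*7)*(2*(-2)*(2 - 5)))² = (-49/48 + 7*(2*(-2)*(-3)))² = (-49/48 + 7*12)² = (-49/48 + 84)² = (3983/48)² = 15864289/2304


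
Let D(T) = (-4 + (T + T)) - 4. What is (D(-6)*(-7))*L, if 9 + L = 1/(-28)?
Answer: -1265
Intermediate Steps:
D(T) = -8 + 2*T (D(T) = (-4 + 2*T) - 4 = -8 + 2*T)
L = -253/28 (L = -9 + 1/(-28) = -9 - 1/28 = -253/28 ≈ -9.0357)
(D(-6)*(-7))*L = ((-8 + 2*(-6))*(-7))*(-253/28) = ((-8 - 12)*(-7))*(-253/28) = -20*(-7)*(-253/28) = 140*(-253/28) = -1265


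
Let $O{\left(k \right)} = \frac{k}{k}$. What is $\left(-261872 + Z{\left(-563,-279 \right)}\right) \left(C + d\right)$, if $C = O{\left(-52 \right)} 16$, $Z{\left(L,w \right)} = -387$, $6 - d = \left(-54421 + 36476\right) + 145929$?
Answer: $33559186158$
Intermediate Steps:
$O{\left(k \right)} = 1$
$d = -127978$ ($d = 6 - \left(\left(-54421 + 36476\right) + 145929\right) = 6 - \left(-17945 + 145929\right) = 6 - 127984 = -127978$)
$C = 16$ ($C = 1 \cdot 16 = 16$)
$\left(-261872 + Z{\left(-563,-279 \right)}\right) \left(C + d\right) = \left(-261872 - 387\right) \left(16 - 127978\right) = \left(-262259\right) \left(-127962\right) = 33559186158$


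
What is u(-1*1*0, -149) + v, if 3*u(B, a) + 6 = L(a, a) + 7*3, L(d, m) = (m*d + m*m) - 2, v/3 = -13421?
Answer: -25458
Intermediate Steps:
v = -40263 (v = 3*(-13421) = -40263)
L(d, m) = -2 + m² + d*m (L(d, m) = (d*m + m²) - 2 = (m² + d*m) - 2 = -2 + m² + d*m)
u(B, a) = 13/3 + 2*a²/3 (u(B, a) = -2 + ((-2 + a² + a*a) + 7*3)/3 = -2 + ((-2 + a² + a²) + 21)/3 = -2 + ((-2 + 2*a²) + 21)/3 = -2 + (19 + 2*a²)/3 = -2 + (19/3 + 2*a²/3) = 13/3 + 2*a²/3)
u(-1*1*0, -149) + v = (13/3 + (⅔)*(-149)²) - 40263 = (13/3 + (⅔)*22201) - 40263 = (13/3 + 44402/3) - 40263 = 14805 - 40263 = -25458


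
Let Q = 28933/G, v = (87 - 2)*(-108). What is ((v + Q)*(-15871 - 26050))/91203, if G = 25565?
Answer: 9837088250407/2331604695 ≈ 4219.0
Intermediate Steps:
v = -9180 (v = 85*(-108) = -9180)
Q = 28933/25565 ≈ 1.1317
((v + Q)*(-15871 - 26050))/91203 = ((-9180 + 28933/25565)*(-15871 - 26050))/91203 = -234657767/25565*(-41921)*(1/91203) = (9837088250407/25565)*(1/91203) = 9837088250407/2331604695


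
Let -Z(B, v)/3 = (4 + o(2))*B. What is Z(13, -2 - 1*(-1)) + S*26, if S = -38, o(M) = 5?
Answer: -1339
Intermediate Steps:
Z(B, v) = -27*B (Z(B, v) = -3*(4 + 5)*B = -27*B)
Z(13, -2 - 1*(-1)) + S*26 = -27*13 - 38*26 = -351 - 988 = -1339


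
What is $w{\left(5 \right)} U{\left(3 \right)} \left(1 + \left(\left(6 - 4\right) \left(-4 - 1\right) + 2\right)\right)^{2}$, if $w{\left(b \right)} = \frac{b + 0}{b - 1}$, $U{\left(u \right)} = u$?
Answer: $\frac{735}{4} \approx 183.75$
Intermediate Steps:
$w{\left(b \right)} = \frac{b}{-1 + b}$
$w{\left(5 \right)} U{\left(3 \right)} \left(1 + \left(\left(6 - 4\right) \left(-4 - 1\right) + 2\right)\right)^{2} = \frac{5}{-1 + 5} \cdot 3 \left(1 + \left(\left(6 - 4\right) \left(-4 - 1\right) + 2\right)\right)^{2} = \frac{5}{4} \cdot 3 \left(1 + \left(2 \left(-5\right) + 2\right)\right)^{2} = 5 \cdot \frac{1}{4} \cdot 3 \left(1 + \left(-10 + 2\right)\right)^{2} = \frac{5}{4} \cdot 3 \left(1 - 8\right)^{2} = \frac{15 \left(-7\right)^{2}}{4} = \frac{15}{4} \cdot 49 = \frac{735}{4}$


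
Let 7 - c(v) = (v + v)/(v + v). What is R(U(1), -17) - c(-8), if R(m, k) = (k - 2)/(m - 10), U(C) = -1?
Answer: -47/11 ≈ -4.2727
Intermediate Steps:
c(v) = 6 (c(v) = 7 - (v + v)/(v + v) = 7 - 2*v/(2*v) = 7 - 2*v*1/(2*v) = 7 - 1*1 = 7 - 1 = 6)
R(m, k) = (-2 + k)/(-10 + m)
R(U(1), -17) - c(-8) = (-2 - 17)/(-10 - 1) - 1*6 = -19/(-11) - 6 = -1/11*(-19) - 6 = 19/11 - 6 = -47/11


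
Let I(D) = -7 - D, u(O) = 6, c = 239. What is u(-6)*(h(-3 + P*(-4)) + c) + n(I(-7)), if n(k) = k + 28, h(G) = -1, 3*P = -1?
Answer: 1456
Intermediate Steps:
P = -⅓ (P = (⅓)*(-1) = -⅓ ≈ -0.33333)
n(k) = 28 + k
u(-6)*(h(-3 + P*(-4)) + c) + n(I(-7)) = 6*(-1 + 239) + (28 + (-7 - 1*(-7))) = 6*238 + (28 + (-7 + 7)) = 1428 + (28 + 0) = 1428 + 28 = 1456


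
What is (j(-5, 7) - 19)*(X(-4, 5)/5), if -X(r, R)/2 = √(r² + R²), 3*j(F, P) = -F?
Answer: 104*√41/15 ≈ 44.395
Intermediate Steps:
j(F, P) = -F/3 (j(F, P) = (-F)/3 = -F/3)
X(r, R) = -2*√(R² + r²) (X(r, R) = -2*√(r² + R²) = -2*√(R² + r²))
(j(-5, 7) - 19)*(X(-4, 5)/5) = (-⅓*(-5) - 19)*(-2*√(5² + (-4)²)/5) = (5/3 - 19)*(-2*√(25 + 16)*(⅕)) = -52*(-2*√41)/(3*5) = -(-104)*√41/15 = 104*√41/15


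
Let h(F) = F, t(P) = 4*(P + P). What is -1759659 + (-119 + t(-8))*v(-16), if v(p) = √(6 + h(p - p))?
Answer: -1759659 - 183*√6 ≈ -1.7601e+6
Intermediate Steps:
t(P) = 8*P (t(P) = 4*(2*P) = 8*P)
v(p) = √6 (v(p) = √(6 + (p - p)) = √(6 + 0) = √6)
-1759659 + (-119 + t(-8))*v(-16) = -1759659 + (-119 + 8*(-8))*√6 = -1759659 + (-119 - 64)*√6 = -1759659 - 183*√6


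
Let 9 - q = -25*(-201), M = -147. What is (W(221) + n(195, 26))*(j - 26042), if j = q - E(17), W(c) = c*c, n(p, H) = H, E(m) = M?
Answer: -1510527837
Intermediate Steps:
E(m) = -147
q = -5016 (q = 9 - (-25)*(-201) = 9 - 1*5025 = 9 - 5025 = -5016)
W(c) = c²
j = -4869 (j = -5016 - 1*(-147) = -5016 + 147 = -4869)
(W(221) + n(195, 26))*(j - 26042) = (221² + 26)*(-4869 - 26042) = (48841 + 26)*(-30911) = 48867*(-30911) = -1510527837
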